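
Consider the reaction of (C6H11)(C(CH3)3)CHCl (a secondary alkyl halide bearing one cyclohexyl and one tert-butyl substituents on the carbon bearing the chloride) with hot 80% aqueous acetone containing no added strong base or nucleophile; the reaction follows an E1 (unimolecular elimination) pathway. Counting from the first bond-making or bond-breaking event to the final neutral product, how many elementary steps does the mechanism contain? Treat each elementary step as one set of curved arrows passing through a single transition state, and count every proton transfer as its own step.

Step 1: The C–Cl bond breaks with both electrons going to the chloride; Cl⁻ leaves and a secondary carbocation remains.
Step 2: A 1,2-hydride shift from the adjacent cyclohexyl carbon moves the positive charge from the secondary centre to an adjacent carbon, generating a more stable tertiary carbocation.
Step 3: A water molecule (solvent) deprotonates a β-carbon; as the C–H bond breaks, those electrons form the new alkene π bond.
Total: 3 elementary steps.

3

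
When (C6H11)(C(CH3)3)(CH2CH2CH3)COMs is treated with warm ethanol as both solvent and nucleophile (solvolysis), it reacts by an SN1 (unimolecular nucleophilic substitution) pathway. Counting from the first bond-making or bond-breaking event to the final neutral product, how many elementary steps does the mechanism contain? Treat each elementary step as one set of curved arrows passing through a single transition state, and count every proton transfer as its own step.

3

Step 1: Ionisation: the C–O σ-bond cleaves heterolytically; both bonding electrons depart with MsO⁻, leaving a tertiary carbocation at the α-carbon.
(No 1,2-shift: no single shift to an adjacent carbon would give a more stable cation.)
Step 2: CH3CH2OH donates an oxygen lone pair into the empty p orbital of the cation, giving a protonated ether (an oxonium ion).
Step 3: Proton transfer from the O–H of the oxonium ion to a solvent molecule delivers the neutral ether.
Total: 3 elementary steps.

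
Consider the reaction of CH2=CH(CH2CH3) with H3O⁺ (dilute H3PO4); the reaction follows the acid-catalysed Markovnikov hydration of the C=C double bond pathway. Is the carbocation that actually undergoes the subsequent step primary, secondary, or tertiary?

Step 1: Protonation of the alkene by H3O⁺: the π bond acts as the nucleophile and picks up H⁺, giving the more stable (Markovnikov) secondary carbocation. H2O is released.
No single 1,2-shift to an adjacent carbon would give a more-substituted cation, so no rearrangement occurs.

secondary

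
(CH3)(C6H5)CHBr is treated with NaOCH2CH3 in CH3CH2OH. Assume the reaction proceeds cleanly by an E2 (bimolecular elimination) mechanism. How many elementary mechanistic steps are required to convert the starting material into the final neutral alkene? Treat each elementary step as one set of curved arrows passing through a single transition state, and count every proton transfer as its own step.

1

Step 1: The strong base CH3CH2O⁻ removes a β-hydrogen; in the same concerted event the electrons of the breaking C–H bond form the new π(C=C) bond and the C–Br σ-bond breaks, expelling Br⁻. Anti-periplanar geometry; one transition state.
Total: 1 elementary step.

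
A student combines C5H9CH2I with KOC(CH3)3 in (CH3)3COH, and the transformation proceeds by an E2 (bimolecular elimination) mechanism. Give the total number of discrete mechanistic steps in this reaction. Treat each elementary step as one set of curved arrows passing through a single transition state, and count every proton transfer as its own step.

1

Step 1: Concerted anti-periplanar elimination: (CH3)3CO⁻ abstracts a β-H while I⁻ leaves, and the C–H electrons become the new C=C π bond — all in a single transition state.
Total: 1 elementary step.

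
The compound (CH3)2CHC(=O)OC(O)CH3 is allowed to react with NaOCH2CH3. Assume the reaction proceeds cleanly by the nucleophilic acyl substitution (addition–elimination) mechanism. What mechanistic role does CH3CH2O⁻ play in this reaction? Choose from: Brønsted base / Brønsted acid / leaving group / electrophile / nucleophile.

Step 1: A lone pair on the O of CH3CH2O⁻ attacks the electrophilic acyl carbon; the π(C=O) electrons move onto oxygen, giving a tetrahedral intermediate.
CH3CH2O⁻ donates an electron pair to form a new σ-bond to carbon — it is the nucleophile.

nucleophile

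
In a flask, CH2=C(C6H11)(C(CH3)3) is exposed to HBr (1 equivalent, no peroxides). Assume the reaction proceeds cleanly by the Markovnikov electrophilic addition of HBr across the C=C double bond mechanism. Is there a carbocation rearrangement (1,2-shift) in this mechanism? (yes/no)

no

The first-formed carbocation is tertiary.
No single 1,2-shift to an adjacent carbon would produce a more-substituted cation than the one already present, so no rearrangement occurs.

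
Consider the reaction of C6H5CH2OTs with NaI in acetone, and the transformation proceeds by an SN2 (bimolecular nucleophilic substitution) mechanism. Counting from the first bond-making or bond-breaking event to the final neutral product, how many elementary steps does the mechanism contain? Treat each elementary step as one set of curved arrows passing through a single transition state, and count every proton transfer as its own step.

Step 1: I⁻ attacks the back face of the α-carbon while TsO⁻ departs with the C–O bonding pair — a single concerted displacement through a pentacoordinate transition state.
Total: 1 elementary step.

1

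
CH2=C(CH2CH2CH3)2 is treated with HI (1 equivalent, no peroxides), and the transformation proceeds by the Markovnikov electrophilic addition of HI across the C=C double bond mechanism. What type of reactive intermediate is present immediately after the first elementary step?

Step 1: Protonation of the alkene by HI: the π bond acts as the nucleophile and picks up H⁺, giving the more stable (Markovnikov) tertiary carbocation. The H–I bond breaks heterolytically, releasing I⁻.
After step 1 the species present is a tertiary carbocation.

tertiary carbocation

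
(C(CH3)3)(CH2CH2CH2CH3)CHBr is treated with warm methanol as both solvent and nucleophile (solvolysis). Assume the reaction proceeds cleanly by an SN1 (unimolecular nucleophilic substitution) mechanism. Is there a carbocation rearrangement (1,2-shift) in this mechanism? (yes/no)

yes

The first-formed carbocation is secondary.
The adjacent tert-butyl carbon has no hydrogen but bears methyl groups; migration of one methyl with its bonding pair (a 1,2-methyl shift) places the charge on a tertiary centre.
Tertiary is more stable than secondary, so the shift occurs.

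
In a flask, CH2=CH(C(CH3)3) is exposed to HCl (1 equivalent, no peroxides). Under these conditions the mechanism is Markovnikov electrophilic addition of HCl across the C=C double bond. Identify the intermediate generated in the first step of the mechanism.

Step 1: Electrophilic addition begins with the π(C=C) electrons forming a bond to the proton of HCl. Following Markovnikov's rule, the resulting cation is secondary. The H–Cl bond breaks heterolytically, releasing Cl⁻.
After step 1 the species present is a secondary carbocation.

secondary carbocation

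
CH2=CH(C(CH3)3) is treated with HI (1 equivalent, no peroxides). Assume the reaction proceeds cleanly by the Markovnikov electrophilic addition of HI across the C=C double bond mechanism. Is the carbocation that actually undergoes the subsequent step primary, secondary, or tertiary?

tertiary

Step 1: The π electrons of the C=C bond attack a proton of HI; Markovnikov addition places the new C–H on the less-substituted alkene carbon, so the positive charge ends up on the more-substituted carbon — a secondary carbocation. The H–I bond breaks heterolytically, releasing I⁻.
Step 2: Carbocation rearrangement: a 1,2-methyl shift from the adjacent tert-butyl carbon converts the initially-formed secondary cation into the more stable tertiary cation.
The cation rearranges from secondary to tertiary via a 1,2-methyl shift from the adjacent tert-butyl carbon; the tertiary cation is what reacts next.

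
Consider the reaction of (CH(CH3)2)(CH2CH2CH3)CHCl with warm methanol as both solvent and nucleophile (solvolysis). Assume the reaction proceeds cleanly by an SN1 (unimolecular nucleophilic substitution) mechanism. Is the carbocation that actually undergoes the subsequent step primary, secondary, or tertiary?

tertiary

Step 1: Rate-determining heterolysis of the C–Cl bond gives Cl⁻ and a secondary carbocation.
Step 2: A hydride (H with its bonding pair) migrates from the adjacent isopropyl carbon to the cationic centre — a 1,2-hydride shift — upgrading the secondary cation to a tertiary one.
The cation rearranges from secondary to tertiary via a 1,2-hydride shift from the adjacent isopropyl carbon; the tertiary cation is what reacts next.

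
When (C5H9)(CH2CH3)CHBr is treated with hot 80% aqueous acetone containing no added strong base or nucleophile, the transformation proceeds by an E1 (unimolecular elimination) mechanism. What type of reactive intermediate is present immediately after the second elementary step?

tertiary carbocation

Step 1: Ionisation: the C–Br σ-bond cleaves heterolytically; both bonding electrons depart with Br⁻, leaving a secondary carbocation at the α-carbon.
Step 2: A 1,2-hydride shift from the adjacent cyclopentyl carbon moves the positive charge from the secondary centre to an adjacent carbon, generating a more stable tertiary carbocation.
After step 2 the species present is a tertiary carbocation.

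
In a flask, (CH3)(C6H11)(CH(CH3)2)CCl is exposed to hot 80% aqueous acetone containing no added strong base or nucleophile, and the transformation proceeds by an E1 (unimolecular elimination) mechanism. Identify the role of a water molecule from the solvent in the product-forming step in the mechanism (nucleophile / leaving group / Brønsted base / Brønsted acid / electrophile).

Brønsted base

Step 2: A water molecule (solvent) deprotonates a β-carbon; as the C–H bond breaks, those electrons form the new alkene π bond.
A water molecule from the solvent in the product-forming step accepts a proton in a proton-transfer step — a Brønsted base.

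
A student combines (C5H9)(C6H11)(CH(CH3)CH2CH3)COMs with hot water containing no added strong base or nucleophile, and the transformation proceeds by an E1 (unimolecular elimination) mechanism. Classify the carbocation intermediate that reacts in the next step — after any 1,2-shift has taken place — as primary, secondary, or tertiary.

tertiary

Step 1: Ionisation: the C–O σ-bond cleaves heterolytically; both bonding electrons depart with MsO⁻, leaving a tertiary carbocation at the α-carbon.
No single 1,2-shift to an adjacent carbon would give a more-substituted cation, so no rearrangement occurs.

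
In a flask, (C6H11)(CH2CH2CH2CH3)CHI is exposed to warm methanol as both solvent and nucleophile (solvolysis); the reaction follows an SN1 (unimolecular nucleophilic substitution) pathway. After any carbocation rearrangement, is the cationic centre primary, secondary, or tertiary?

tertiary

Step 1: Unassisted departure of I⁻ (taking the C–I bonding pair) generates a secondary carbocation.
Step 2: Carbocation rearrangement: a 1,2-hydride shift from the adjacent cyclohexyl carbon converts the initially-formed secondary cation into the more stable tertiary cation.
The cation rearranges from secondary to tertiary via a 1,2-hydride shift from the adjacent cyclohexyl carbon; the tertiary cation is what reacts next.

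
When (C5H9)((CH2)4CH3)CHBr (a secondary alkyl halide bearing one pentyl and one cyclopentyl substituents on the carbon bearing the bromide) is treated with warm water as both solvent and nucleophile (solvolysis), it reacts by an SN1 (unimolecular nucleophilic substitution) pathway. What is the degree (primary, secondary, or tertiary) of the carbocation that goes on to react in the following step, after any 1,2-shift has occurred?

Step 1: The C–Br bond breaks with both electrons going to the bromide; Br⁻ leaves and a secondary carbocation remains.
Step 2: Carbocation rearrangement: a 1,2-hydride shift from the adjacent cyclopentyl carbon converts the initially-formed secondary cation into the more stable tertiary cation.
The cation rearranges from secondary to tertiary via a 1,2-hydride shift from the adjacent cyclopentyl carbon; the tertiary cation is what reacts next.

tertiary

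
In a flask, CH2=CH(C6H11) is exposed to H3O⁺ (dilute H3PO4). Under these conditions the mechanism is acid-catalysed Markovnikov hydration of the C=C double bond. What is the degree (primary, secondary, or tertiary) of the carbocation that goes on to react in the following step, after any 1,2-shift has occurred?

Step 1: Electrophilic addition begins with the π(C=C) electrons forming a bond to the proton of H3O⁺. Following Markovnikov's rule, the resulting cation is secondary. H2O is released.
Step 2: A hydride (H with its bonding pair) migrates from the adjacent cyclohexyl carbon to the cationic centre — a 1,2-hydride shift — upgrading the secondary cation to a tertiary one.
The cation rearranges from secondary to tertiary via a 1,2-hydride shift from the adjacent cyclohexyl carbon; the tertiary cation is what reacts next.

tertiary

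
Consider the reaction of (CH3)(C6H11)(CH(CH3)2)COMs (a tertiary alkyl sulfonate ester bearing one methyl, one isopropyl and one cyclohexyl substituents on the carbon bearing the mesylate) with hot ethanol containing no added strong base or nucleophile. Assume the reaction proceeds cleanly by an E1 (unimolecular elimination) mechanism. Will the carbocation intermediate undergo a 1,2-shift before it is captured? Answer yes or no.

no

The first-formed carbocation is tertiary.
No single 1,2-shift to an adjacent carbon would produce a more-substituted cation than the one already present, so no rearrangement occurs.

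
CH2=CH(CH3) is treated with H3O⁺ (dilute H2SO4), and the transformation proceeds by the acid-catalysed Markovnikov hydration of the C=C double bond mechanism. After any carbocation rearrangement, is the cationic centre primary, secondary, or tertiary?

secondary

Step 1: Electrophilic addition begins with the π(C=C) electrons forming a bond to the proton of H3O⁺. Following Markovnikov's rule, the resulting cation is secondary. H2O is released.
No single 1,2-shift to an adjacent carbon would give a more-substituted cation, so no rearrangement occurs.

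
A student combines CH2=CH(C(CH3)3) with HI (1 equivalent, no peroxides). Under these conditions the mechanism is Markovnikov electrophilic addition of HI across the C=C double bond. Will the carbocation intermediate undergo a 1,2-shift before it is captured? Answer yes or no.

The first-formed carbocation is secondary.
The adjacent tert-butyl carbon has no hydrogen but bears methyl groups; migration of one methyl with its bonding pair (a 1,2-methyl shift) places the charge on a tertiary centre.
Tertiary is more stable than secondary, so the shift occurs.

yes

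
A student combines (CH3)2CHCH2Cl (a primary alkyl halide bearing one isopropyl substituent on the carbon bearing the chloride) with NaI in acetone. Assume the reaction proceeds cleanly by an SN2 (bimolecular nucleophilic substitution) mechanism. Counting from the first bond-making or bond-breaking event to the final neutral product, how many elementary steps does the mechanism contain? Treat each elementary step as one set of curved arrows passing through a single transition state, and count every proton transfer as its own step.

1

Step 1: The iodide nucleophile donates a lone pair from I to the α-carbon in a backside attack; simultaneously the C–Cl σ-bond breaks and both of its electrons leave with Cl⁻. One concerted step with inversion of configuration.
Total: 1 elementary step.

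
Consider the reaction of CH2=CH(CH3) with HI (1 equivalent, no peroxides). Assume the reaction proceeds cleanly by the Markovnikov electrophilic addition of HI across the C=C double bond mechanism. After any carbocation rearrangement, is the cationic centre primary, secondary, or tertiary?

secondary

Step 1: Protonation of the alkene by HI: the π bond acts as the nucleophile and picks up H⁺, giving the more stable (Markovnikov) secondary carbocation. The H–I bond breaks heterolytically, releasing I⁻.
No single 1,2-shift to an adjacent carbon would give a more-substituted cation, so no rearrangement occurs.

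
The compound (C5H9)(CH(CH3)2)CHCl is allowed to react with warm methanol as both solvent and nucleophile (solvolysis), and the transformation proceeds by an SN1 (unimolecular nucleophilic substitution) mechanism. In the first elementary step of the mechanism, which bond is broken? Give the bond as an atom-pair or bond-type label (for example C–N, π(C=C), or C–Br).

C–Cl

Step 1: Rate-determining heterolysis of the C–Cl bond gives Cl⁻ and a secondary carbocation.
The bond broken in this step is the C–Cl bond.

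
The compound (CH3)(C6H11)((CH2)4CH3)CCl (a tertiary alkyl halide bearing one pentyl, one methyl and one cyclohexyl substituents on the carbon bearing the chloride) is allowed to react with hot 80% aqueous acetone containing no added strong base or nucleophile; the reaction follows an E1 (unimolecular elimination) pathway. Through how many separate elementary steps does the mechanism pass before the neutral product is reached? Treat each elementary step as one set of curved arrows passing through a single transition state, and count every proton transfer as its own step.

2

Step 1: Rate-determining heterolysis of the C–Cl bond gives Cl⁻ and a tertiary carbocation.
(No 1,2-shift: no single shift to an adjacent carbon would give a more stable cation.)
Step 2: Loss of a β-proton to a water molecule of the solvent: the C–H bonding pair collapses toward the cationic carbon to form the C=C π bond, yielding the alkene.
Total: 2 elementary steps.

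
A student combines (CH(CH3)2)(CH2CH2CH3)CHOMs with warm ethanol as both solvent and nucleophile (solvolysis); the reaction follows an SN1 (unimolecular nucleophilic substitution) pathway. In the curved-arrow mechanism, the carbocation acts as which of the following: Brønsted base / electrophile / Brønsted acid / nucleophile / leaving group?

electrophile

Step 3: CH3CH2OH donates an oxygen lone pair into the empty p orbital of the cation, giving a protonated ether (an oxonium ion).
The carbocation accepts an electron pair into an empty or π* orbital — it is the electrophile.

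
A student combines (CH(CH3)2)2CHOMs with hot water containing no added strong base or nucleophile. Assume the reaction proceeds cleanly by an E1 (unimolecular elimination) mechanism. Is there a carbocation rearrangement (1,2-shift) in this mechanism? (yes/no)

The first-formed carbocation is secondary.
The adjacent isopropyl carbon already bears 2 other carbon substituents and has a hydrogen to migrate; after a 1,2-hydride shift from that carbon the positive charge sits on a tertiary centre.
Tertiary is more stable than secondary, so the shift occurs.

yes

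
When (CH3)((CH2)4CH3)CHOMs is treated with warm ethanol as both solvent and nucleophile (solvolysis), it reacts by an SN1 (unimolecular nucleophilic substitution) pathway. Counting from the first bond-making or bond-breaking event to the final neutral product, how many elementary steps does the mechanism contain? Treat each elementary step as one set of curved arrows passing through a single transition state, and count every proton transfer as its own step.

Step 1: The C–O bond breaks with both electrons going to the mesylate; MsO⁻ leaves and a secondary carbocation remains.
(No 1,2-shift: no single shift to an adjacent carbon would give a more stable cation.)
Step 2: A lone pair on the oxygen of CH3CH2OH attacks the carbocation, forming a new C–O σ-bond and an oxonium ion.
Step 3: A second solvent molecule removes the proton on oxygen, giving the neutral ether product.
Total: 3 elementary steps.

3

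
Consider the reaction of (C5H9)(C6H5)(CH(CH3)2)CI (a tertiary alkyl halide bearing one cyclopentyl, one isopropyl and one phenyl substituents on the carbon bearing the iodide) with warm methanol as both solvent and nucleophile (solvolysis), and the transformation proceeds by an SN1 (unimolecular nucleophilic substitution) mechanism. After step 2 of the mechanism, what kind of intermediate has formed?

oxonium ion

Step 1: Ionisation: the C–I σ-bond cleaves heterolytically; both bonding electrons depart with I⁻, leaving a tertiary carbocation at the α-carbon.
Step 2: CH3OH donates an oxygen lone pair into the empty p orbital of the cation, giving a protonated ether (an oxonium ion).
After step 2 the species present is an oxonium ion.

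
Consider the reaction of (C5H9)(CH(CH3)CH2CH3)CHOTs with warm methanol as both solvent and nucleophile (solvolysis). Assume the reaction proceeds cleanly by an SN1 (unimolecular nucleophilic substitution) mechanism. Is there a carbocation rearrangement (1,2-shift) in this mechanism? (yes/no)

yes

The first-formed carbocation is secondary.
The adjacent cyclopentyl carbon already bears 2 other carbon substituents and has a hydrogen to migrate; after a 1,2-hydride shift from that carbon the positive charge sits on a tertiary centre.
Tertiary is more stable than secondary, so the shift occurs.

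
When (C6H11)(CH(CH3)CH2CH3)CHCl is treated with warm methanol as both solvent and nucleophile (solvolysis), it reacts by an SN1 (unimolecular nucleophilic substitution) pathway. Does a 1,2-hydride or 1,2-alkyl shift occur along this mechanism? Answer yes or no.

The first-formed carbocation is secondary.
The adjacent sec-butyl carbon already bears 2 other carbon substituents and has a hydrogen to migrate; after a 1,2-hydride shift from that carbon the positive charge sits on a tertiary centre.
Tertiary is more stable than secondary, so the shift occurs.

yes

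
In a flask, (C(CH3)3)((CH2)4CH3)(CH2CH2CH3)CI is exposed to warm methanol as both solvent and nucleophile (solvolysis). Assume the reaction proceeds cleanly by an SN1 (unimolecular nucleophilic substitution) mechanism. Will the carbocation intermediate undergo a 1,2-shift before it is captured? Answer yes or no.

no

The first-formed carbocation is tertiary.
No single 1,2-shift to an adjacent carbon would produce a more-substituted cation than the one already present, so no rearrangement occurs.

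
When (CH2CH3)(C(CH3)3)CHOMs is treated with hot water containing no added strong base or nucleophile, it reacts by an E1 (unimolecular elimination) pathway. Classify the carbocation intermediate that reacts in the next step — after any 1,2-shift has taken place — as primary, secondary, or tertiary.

tertiary

Step 1: Rate-determining heterolysis of the C–O bond gives MsO⁻ and a secondary carbocation.
Step 2: Carbocation rearrangement: a 1,2-methyl shift from the adjacent tert-butyl carbon converts the initially-formed secondary cation into the more stable tertiary cation.
The cation rearranges from secondary to tertiary via a 1,2-methyl shift from the adjacent tert-butyl carbon; the tertiary cation is what reacts next.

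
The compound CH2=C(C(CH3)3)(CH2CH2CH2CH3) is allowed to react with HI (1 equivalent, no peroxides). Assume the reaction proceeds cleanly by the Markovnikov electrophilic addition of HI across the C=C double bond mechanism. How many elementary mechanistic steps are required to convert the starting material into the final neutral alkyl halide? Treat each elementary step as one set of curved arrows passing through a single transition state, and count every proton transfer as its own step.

2

Step 1: Protonation of the alkene by HI: the π bond acts as the nucleophile and picks up H⁺, giving the more stable (Markovnikov) tertiary carbocation. The H–I bond breaks heterolytically, releasing I⁻.
(No 1,2-shift: no single shift to an adjacent carbon would give a more stable cation.)
Step 2: I⁻ captures the cation: a lone pair on I⁻ fills the empty p orbital, producing the alkyl halide product.
Total: 2 elementary steps.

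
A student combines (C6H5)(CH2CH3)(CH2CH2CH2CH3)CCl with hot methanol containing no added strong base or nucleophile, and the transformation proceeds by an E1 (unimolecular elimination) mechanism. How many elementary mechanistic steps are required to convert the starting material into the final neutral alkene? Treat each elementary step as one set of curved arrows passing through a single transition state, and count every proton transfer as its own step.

2

Step 1: The C–Cl bond breaks with both electrons going to the chloride; Cl⁻ leaves and a tertiary carbocation remains.
(No 1,2-shift: no single shift to an adjacent carbon would give a more stable cation.)
Step 2: A methanol molecule (solvent) deprotonates a β-carbon; as the C–H bond breaks, those electrons form the new alkene π bond.
Total: 2 elementary steps.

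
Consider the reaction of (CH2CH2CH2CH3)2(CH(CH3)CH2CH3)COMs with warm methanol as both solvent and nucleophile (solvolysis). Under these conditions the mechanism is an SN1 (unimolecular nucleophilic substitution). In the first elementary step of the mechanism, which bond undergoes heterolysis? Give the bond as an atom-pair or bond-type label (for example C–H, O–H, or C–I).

Step 1: The C–O bond breaks with both electrons going to the mesylate; MsO⁻ leaves and a tertiary carbocation remains.
The bond broken in this step is the C–O bond.

C–O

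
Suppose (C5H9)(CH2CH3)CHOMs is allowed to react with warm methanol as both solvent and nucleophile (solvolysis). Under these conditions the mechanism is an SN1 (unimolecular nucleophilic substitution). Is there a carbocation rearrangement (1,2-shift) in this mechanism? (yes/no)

yes

The first-formed carbocation is secondary.
The adjacent cyclopentyl carbon already bears 2 other carbon substituents and has a hydrogen to migrate; after a 1,2-hydride shift from that carbon the positive charge sits on a tertiary centre.
Tertiary is more stable than secondary, so the shift occurs.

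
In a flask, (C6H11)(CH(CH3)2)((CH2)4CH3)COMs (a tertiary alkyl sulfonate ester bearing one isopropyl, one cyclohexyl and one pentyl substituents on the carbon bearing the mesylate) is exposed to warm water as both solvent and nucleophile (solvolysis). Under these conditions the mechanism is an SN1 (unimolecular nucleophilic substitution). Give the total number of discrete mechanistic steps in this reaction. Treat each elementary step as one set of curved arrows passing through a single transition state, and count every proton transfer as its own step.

Step 1: Unassisted departure of MsO⁻ (taking the C–O bonding pair) generates a tertiary carbocation.
(No 1,2-shift: no single shift to an adjacent carbon would give a more stable cation.)
Step 2: Nucleophilic capture: the oxygen of H2O bonds to the cationic carbon, producing an oxonium-ion intermediate.
Step 3: A second solvent molecule removes the proton on oxygen, giving the neutral alcohol product.
Total: 3 elementary steps.

3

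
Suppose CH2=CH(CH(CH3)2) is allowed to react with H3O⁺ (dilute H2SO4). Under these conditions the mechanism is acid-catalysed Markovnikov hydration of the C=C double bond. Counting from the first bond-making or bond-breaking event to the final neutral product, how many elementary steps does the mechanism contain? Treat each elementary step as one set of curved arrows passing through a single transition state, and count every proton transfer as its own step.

4

Step 1: Protonation of the alkene by H3O⁺: the π bond acts as the nucleophile and picks up H⁺, giving the more stable (Markovnikov) secondary carbocation. H2O is released.
Step 2: A 1,2-hydride shift from the adjacent isopropyl carbon moves the positive charge from the secondary centre to an adjacent carbon, generating a more stable tertiary carbocation.
Step 3: A lone pair on the oxygen of H2O attacks the carbocation, forming a C–O bond and an oxonium ion (a protonated alcohol).
Step 4: H2O removes a proton from the oxonium oxygen, regenerating H3O⁺ and giving the neutral alcohol.
Total: 4 elementary steps.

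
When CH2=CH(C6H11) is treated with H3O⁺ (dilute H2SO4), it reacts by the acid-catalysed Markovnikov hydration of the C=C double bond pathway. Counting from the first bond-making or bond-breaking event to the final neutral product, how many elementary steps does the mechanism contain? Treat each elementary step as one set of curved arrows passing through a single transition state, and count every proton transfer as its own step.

Step 1: The π electrons of the C=C bond attack a proton of H3O⁺; Markovnikov addition places the new C–H on the less-substituted alkene carbon, so the positive charge ends up on the more-substituted carbon — a secondary carbocation. H2O is released.
Step 2: A hydride (H with its bonding pair) migrates from the adjacent cyclohexyl carbon to the cationic centre — a 1,2-hydride shift — upgrading the secondary cation to a tertiary one.
Step 3: Nucleophilic capture of the cation by H2O produces the protonated alcohol (an oxonium ion).
Step 4: Deprotonation of the oxonium ion by a water molecule delivers the neutral alcohol and regenerates the acid catalyst.
Total: 4 elementary steps.

4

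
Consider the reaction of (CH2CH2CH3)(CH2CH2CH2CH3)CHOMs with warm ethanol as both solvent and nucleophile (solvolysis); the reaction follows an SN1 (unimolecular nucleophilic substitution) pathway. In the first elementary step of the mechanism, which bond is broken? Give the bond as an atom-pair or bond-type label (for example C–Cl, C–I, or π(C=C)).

Step 1: Ionisation: the C–O σ-bond cleaves heterolytically; both bonding electrons depart with MsO⁻, leaving a secondary carbocation at the α-carbon.
The bond broken in this step is the C–O bond.

C–O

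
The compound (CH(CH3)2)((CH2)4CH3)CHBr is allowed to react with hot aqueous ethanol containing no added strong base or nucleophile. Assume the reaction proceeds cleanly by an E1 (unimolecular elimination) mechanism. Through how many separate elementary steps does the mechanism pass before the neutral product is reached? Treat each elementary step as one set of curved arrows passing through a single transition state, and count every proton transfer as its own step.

3

Step 1: Rate-determining heterolysis of the C–Br bond gives Br⁻ and a secondary carbocation.
Step 2: Carbocation rearrangement: a 1,2-hydride shift from the adjacent isopropyl carbon converts the initially-formed secondary cation into the more stable tertiary cation.
Step 3: A water (or ethanol) molecule (solvent) deprotonates a β-carbon; as the C–H bond breaks, those electrons form the new alkene π bond.
Total: 3 elementary steps.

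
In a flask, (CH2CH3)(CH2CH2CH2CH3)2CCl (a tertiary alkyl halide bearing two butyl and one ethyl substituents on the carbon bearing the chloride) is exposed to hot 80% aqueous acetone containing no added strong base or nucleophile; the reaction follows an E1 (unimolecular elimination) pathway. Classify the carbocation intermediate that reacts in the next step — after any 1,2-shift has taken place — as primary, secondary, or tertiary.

Step 1: Unassisted departure of Cl⁻ (taking the C–Cl bonding pair) generates a tertiary carbocation.
No single 1,2-shift to an adjacent carbon would give a more-substituted cation, so no rearrangement occurs.

tertiary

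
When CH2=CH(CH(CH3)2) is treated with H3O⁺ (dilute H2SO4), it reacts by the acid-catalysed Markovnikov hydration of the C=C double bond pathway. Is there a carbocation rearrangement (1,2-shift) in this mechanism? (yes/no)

yes

The first-formed carbocation is secondary.
The adjacent isopropyl carbon already bears 2 other carbon substituents and has a hydrogen to migrate; after a 1,2-hydride shift from that carbon the positive charge sits on a tertiary centre.
Tertiary is more stable than secondary, so the shift occurs.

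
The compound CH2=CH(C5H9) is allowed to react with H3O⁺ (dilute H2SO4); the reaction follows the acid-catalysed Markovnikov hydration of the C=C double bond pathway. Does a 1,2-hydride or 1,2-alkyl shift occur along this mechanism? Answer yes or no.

yes

The first-formed carbocation is secondary.
The adjacent cyclopentyl carbon already bears 2 other carbon substituents and has a hydrogen to migrate; after a 1,2-hydride shift from that carbon the positive charge sits on a tertiary centre.
Tertiary is more stable than secondary, so the shift occurs.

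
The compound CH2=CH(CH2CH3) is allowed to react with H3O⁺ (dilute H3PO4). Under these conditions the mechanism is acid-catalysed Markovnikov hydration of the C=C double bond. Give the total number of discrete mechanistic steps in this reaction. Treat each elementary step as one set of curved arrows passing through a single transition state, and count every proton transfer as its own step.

3

Step 1: Electrophilic addition begins with the π(C=C) electrons forming a bond to the proton of H3O⁺. Following Markovnikov's rule, the resulting cation is secondary. H2O is released.
(No 1,2-shift: no single shift to an adjacent carbon would give a more stable cation.)
Step 2: Water acts as the nucleophile: an oxygen lone pair bonds to the cationic carbon, giving an oxonium-ion intermediate.
Step 3: Deprotonation of the oxonium ion by a water molecule delivers the neutral alcohol and regenerates the acid catalyst.
Total: 3 elementary steps.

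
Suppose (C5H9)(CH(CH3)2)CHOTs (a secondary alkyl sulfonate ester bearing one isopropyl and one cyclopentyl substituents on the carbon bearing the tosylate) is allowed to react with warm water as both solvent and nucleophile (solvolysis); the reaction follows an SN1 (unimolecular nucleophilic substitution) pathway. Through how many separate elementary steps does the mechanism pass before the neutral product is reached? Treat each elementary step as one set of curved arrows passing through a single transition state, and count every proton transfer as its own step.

4

Step 1: Unassisted departure of TsO⁻ (taking the C–O bonding pair) generates a secondary carbocation.
Step 2: Carbocation rearrangement: a 1,2-hydride shift from the adjacent isopropyl carbon converts the initially-formed secondary cation into the more stable tertiary cation.
Step 3: A lone pair on the oxygen of H2O attacks the carbocation, forming a new C–O σ-bond and an oxonium ion.
Step 4: Deprotonation of the oxonium oxygen by solvent water yields the neutral alcohol.
Total: 4 elementary steps.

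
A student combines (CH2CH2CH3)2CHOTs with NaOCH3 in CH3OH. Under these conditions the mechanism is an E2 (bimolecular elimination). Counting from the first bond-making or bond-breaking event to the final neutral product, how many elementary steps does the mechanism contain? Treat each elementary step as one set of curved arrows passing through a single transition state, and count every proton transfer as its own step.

1

Step 1: The strong base CH3O⁻ removes a β-hydrogen; in the same concerted event the electrons of the breaking C–H bond form the new π(C=C) bond and the C–O σ-bond breaks, expelling TsO⁻. Anti-periplanar geometry; one transition state.
Total: 1 elementary step.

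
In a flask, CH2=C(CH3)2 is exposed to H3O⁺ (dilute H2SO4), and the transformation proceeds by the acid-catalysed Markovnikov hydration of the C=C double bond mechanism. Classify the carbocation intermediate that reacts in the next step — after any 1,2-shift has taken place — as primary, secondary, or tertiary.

Step 1: Protonation of the alkene by H3O⁺: the π bond acts as the nucleophile and picks up H⁺, giving the more stable (Markovnikov) tertiary carbocation. H2O is released.
No single 1,2-shift to an adjacent carbon would give a more-substituted cation, so no rearrangement occurs.

tertiary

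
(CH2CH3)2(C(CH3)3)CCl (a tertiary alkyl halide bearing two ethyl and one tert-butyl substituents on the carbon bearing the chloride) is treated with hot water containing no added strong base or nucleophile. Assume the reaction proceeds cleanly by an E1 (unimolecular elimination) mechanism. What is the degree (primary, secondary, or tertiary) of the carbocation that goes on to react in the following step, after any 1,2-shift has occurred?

Step 1: Unassisted departure of Cl⁻ (taking the C–Cl bonding pair) generates a tertiary carbocation.
No single 1,2-shift to an adjacent carbon would give a more-substituted cation, so no rearrangement occurs.

tertiary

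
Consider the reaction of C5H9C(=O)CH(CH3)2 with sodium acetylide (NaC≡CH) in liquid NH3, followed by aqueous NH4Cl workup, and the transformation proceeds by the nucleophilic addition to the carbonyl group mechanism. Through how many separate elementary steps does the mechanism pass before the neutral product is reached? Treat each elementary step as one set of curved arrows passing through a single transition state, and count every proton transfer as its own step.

2

Step 1: Nucleophilic addition: HC≡C⁻ adds to the carbonyl carbon, pushing the π(C=O) electron pair onto oxygen and giving a tetrahedral alkoxide.
Step 2: The alkoxide picks up a proton during aqueous NH4Cl workup to yield a propargyl alcohol.
Total: 2 elementary steps.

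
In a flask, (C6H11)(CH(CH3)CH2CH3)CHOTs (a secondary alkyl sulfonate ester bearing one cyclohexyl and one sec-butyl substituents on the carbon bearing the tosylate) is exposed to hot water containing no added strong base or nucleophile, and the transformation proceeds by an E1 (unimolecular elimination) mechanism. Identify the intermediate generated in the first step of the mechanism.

secondary carbocation

Step 1: The C–O bond breaks with both electrons going to the tosylate; TsO⁻ leaves and a secondary carbocation remains.
After step 1 the species present is a secondary carbocation.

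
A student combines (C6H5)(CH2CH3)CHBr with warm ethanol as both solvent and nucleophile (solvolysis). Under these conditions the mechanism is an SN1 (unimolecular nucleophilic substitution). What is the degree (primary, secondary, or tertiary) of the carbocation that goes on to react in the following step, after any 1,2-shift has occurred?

secondary

Step 1: Ionisation: the C–Br σ-bond cleaves heterolytically; both bonding electrons depart with Br⁻, leaving a secondary carbocation at the α-carbon.
No single 1,2-shift to an adjacent carbon would give a more-substituted cation, so no rearrangement occurs.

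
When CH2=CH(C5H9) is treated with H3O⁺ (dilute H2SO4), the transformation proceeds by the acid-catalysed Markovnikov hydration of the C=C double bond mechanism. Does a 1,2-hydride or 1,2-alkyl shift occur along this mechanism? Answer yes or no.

yes

The first-formed carbocation is secondary.
The adjacent cyclopentyl carbon already bears 2 other carbon substituents and has a hydrogen to migrate; after a 1,2-hydride shift from that carbon the positive charge sits on a tertiary centre.
Tertiary is more stable than secondary, so the shift occurs.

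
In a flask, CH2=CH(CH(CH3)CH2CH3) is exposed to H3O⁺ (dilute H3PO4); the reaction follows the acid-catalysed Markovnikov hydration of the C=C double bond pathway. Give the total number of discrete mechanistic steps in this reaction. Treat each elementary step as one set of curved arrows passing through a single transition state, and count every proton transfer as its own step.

Step 1: Protonation of the alkene by H3O⁺: the π bond acts as the nucleophile and picks up H⁺, giving the more stable (Markovnikov) secondary carbocation. H2O is released.
Step 2: Carbocation rearrangement: a 1,2-hydride shift from the adjacent sec-butyl carbon converts the initially-formed secondary cation into the more stable tertiary cation.
Step 3: Water acts as the nucleophile: an oxygen lone pair bonds to the cationic carbon, giving an oxonium-ion intermediate.
Step 4: H2O removes a proton from the oxonium oxygen, regenerating H3O⁺ and giving the neutral alcohol.
Total: 4 elementary steps.

4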